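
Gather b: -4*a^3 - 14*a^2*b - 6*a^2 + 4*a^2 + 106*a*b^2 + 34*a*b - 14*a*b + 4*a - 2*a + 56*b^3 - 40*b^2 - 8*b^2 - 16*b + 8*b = -4*a^3 - 2*a^2 + 2*a + 56*b^3 + b^2*(106*a - 48) + b*(-14*a^2 + 20*a - 8)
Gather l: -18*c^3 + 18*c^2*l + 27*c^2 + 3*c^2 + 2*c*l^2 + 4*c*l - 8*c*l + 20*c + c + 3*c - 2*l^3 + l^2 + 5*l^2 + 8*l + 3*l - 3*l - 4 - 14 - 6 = -18*c^3 + 30*c^2 + 24*c - 2*l^3 + l^2*(2*c + 6) + l*(18*c^2 - 4*c + 8) - 24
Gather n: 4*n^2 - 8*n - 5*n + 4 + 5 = 4*n^2 - 13*n + 9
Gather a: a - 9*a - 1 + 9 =8 - 8*a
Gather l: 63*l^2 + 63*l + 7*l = 63*l^2 + 70*l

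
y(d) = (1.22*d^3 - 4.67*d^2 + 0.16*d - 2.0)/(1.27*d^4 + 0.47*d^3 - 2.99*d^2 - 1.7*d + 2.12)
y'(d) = (3.66*d^2 - 9.34*d + 0.16)/(1.27*d^4 + 0.47*d^3 - 2.99*d^2 - 1.7*d + 2.12) + (-5.08*d^3 - 1.41*d^2 + 5.98*d + 1.7)*(1.22*d^3 - 4.67*d^2 + 0.16*d - 2.0)/(1.27*d^4 + 0.47*d^3 - 2.99*d^2 - 1.7*d + 2.12)^2 = (-1.5494*d^6 + 11.8618*d^5 - 2.0625*d^4 + 5.8616*d^3 + 18.9966*d^2 - 31.7608*d - 3.0608)/(1.6129*d^8 + 1.1938*d^7 - 7.3737*d^6 - 7.1286*d^5 + 12.7269*d^4 + 12.1588*d^3 - 9.7876*d^2 - 7.208*d + 4.4944)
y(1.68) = -2.88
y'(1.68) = 13.18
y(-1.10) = -5.88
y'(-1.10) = 8.60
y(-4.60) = -0.47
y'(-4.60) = -0.18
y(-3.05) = -1.06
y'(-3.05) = -0.77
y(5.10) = 0.05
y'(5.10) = 0.02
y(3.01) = -0.12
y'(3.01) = 0.24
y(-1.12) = -6.05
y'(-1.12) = 8.05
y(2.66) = -0.24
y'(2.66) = 0.45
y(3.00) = -0.12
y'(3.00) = 0.25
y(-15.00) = -0.08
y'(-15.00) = -0.01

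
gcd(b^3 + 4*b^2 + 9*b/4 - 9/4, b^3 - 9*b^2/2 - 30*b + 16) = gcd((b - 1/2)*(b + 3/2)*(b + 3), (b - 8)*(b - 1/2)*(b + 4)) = b - 1/2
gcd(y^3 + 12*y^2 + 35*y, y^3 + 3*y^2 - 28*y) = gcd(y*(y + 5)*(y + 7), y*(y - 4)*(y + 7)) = y^2 + 7*y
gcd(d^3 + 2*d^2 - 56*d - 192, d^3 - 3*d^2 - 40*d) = d - 8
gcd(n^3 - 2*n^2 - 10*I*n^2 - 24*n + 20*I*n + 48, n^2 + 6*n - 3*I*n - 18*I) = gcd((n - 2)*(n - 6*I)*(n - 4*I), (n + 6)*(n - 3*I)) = 1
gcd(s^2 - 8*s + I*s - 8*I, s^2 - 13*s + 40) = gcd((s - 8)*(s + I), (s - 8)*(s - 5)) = s - 8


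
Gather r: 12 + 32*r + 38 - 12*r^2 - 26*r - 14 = -12*r^2 + 6*r + 36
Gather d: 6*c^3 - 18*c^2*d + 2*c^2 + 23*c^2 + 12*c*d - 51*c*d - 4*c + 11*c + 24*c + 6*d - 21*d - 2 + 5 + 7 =6*c^3 + 25*c^2 + 31*c + d*(-18*c^2 - 39*c - 15) + 10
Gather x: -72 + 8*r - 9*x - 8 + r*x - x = 8*r + x*(r - 10) - 80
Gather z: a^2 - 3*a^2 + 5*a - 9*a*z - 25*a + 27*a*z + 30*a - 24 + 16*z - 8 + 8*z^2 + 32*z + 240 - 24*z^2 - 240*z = -2*a^2 + 10*a - 16*z^2 + z*(18*a - 192) + 208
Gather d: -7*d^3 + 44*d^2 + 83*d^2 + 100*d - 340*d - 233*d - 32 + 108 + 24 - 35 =-7*d^3 + 127*d^2 - 473*d + 65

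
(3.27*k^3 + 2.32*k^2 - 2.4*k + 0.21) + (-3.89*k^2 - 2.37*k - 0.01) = 3.27*k^3 - 1.57*k^2 - 4.77*k + 0.2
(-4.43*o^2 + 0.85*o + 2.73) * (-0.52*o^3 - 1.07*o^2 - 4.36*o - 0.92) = 2.3036*o^5 + 4.2981*o^4 + 16.9857*o^3 - 2.5515*o^2 - 12.6848*o - 2.5116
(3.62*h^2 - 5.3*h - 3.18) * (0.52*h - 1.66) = 1.8824*h^3 - 8.7652*h^2 + 7.1444*h + 5.2788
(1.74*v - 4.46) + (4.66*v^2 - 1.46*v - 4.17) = 4.66*v^2 + 0.28*v - 8.63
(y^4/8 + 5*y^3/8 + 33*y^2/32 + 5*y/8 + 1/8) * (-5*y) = -5*y^5/8 - 25*y^4/8 - 165*y^3/32 - 25*y^2/8 - 5*y/8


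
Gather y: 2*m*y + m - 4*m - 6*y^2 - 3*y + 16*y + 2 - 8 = -3*m - 6*y^2 + y*(2*m + 13) - 6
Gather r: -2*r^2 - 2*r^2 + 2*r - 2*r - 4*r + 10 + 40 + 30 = -4*r^2 - 4*r + 80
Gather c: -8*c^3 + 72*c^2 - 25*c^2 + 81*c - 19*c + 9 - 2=-8*c^3 + 47*c^2 + 62*c + 7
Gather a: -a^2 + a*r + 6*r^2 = -a^2 + a*r + 6*r^2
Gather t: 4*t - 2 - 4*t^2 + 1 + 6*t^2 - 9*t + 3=2*t^2 - 5*t + 2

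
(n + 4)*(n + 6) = n^2 + 10*n + 24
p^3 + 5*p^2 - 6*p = p*(p - 1)*(p + 6)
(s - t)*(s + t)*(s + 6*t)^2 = s^4 + 12*s^3*t + 35*s^2*t^2 - 12*s*t^3 - 36*t^4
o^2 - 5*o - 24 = (o - 8)*(o + 3)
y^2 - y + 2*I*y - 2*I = (y - 1)*(y + 2*I)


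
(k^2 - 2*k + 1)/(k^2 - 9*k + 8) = (k - 1)/(k - 8)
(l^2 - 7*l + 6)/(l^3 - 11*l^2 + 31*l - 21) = (l - 6)/(l^2 - 10*l + 21)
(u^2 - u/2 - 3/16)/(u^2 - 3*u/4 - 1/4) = (u - 3/4)/(u - 1)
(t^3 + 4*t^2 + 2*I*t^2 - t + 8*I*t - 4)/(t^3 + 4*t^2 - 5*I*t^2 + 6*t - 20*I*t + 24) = (t + I)/(t - 6*I)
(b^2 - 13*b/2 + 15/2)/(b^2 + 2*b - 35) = (b - 3/2)/(b + 7)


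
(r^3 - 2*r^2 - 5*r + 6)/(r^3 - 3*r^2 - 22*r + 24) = (r^2 - r - 6)/(r^2 - 2*r - 24)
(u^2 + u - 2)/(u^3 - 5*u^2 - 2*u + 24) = (u - 1)/(u^2 - 7*u + 12)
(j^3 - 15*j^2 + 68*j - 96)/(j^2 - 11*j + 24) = j - 4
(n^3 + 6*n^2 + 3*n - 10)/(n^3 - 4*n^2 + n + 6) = (n^3 + 6*n^2 + 3*n - 10)/(n^3 - 4*n^2 + n + 6)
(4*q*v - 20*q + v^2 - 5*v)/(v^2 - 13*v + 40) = (4*q + v)/(v - 8)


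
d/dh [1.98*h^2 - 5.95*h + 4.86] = 3.96*h - 5.95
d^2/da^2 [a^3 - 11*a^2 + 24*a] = 6*a - 22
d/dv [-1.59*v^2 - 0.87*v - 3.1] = -3.18*v - 0.87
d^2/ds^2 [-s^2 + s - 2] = -2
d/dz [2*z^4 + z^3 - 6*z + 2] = 8*z^3 + 3*z^2 - 6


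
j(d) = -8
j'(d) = 0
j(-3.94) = -8.00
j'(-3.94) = 0.00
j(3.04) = -8.00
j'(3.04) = 0.00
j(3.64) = -8.00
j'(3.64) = 0.00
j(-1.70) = -8.00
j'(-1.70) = 0.00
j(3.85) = -8.00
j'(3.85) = 0.00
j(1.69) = -8.00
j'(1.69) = 0.00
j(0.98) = -8.00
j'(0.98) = 0.00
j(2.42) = -8.00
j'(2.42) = 0.00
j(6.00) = -8.00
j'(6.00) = 0.00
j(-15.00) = -8.00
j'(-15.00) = 0.00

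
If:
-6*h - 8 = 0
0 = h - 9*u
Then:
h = -4/3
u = -4/27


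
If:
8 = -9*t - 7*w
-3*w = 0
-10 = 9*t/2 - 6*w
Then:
No Solution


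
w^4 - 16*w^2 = w^2*(w - 4)*(w + 4)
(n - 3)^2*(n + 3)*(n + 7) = n^4 + 4*n^3 - 30*n^2 - 36*n + 189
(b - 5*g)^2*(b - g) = b^3 - 11*b^2*g + 35*b*g^2 - 25*g^3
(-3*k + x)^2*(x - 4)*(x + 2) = 9*k^2*x^2 - 18*k^2*x - 72*k^2 - 6*k*x^3 + 12*k*x^2 + 48*k*x + x^4 - 2*x^3 - 8*x^2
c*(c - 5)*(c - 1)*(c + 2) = c^4 - 4*c^3 - 7*c^2 + 10*c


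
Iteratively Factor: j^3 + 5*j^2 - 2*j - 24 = (j - 2)*(j^2 + 7*j + 12) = (j - 2)*(j + 4)*(j + 3)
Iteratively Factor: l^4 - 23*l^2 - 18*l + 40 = (l + 4)*(l^3 - 4*l^2 - 7*l + 10) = (l - 5)*(l + 4)*(l^2 + l - 2) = (l - 5)*(l - 1)*(l + 4)*(l + 2)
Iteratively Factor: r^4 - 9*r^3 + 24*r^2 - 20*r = (r)*(r^3 - 9*r^2 + 24*r - 20) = r*(r - 2)*(r^2 - 7*r + 10) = r*(r - 2)^2*(r - 5)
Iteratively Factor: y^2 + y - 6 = (y + 3)*(y - 2)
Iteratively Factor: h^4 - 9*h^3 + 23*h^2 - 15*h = (h)*(h^3 - 9*h^2 + 23*h - 15) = h*(h - 3)*(h^2 - 6*h + 5) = h*(h - 3)*(h - 1)*(h - 5)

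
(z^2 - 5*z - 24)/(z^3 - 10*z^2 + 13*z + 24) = (z + 3)/(z^2 - 2*z - 3)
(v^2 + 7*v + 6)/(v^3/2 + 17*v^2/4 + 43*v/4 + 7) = 4*(v + 6)/(2*v^2 + 15*v + 28)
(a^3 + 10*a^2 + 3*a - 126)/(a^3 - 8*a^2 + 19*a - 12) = (a^2 + 13*a + 42)/(a^2 - 5*a + 4)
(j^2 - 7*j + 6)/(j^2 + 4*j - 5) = (j - 6)/(j + 5)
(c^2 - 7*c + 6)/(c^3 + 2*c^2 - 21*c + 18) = (c - 6)/(c^2 + 3*c - 18)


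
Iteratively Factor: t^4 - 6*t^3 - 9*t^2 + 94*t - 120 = (t - 5)*(t^3 - t^2 - 14*t + 24) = (t - 5)*(t - 2)*(t^2 + t - 12) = (t - 5)*(t - 2)*(t + 4)*(t - 3)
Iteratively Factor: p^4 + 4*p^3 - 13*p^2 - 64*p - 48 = (p - 4)*(p^3 + 8*p^2 + 19*p + 12) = (p - 4)*(p + 4)*(p^2 + 4*p + 3) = (p - 4)*(p + 1)*(p + 4)*(p + 3)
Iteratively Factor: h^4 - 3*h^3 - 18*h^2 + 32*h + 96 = (h - 4)*(h^3 + h^2 - 14*h - 24) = (h - 4)*(h + 2)*(h^2 - h - 12) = (h - 4)*(h + 2)*(h + 3)*(h - 4)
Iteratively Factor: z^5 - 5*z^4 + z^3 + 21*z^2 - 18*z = (z)*(z^4 - 5*z^3 + z^2 + 21*z - 18) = z*(z - 1)*(z^3 - 4*z^2 - 3*z + 18) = z*(z - 1)*(z + 2)*(z^2 - 6*z + 9) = z*(z - 3)*(z - 1)*(z + 2)*(z - 3)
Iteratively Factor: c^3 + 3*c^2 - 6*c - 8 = (c + 4)*(c^2 - c - 2) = (c - 2)*(c + 4)*(c + 1)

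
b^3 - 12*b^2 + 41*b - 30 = (b - 6)*(b - 5)*(b - 1)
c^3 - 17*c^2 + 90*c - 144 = (c - 8)*(c - 6)*(c - 3)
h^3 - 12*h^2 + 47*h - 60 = (h - 5)*(h - 4)*(h - 3)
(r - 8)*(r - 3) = r^2 - 11*r + 24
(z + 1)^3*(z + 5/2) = z^4 + 11*z^3/2 + 21*z^2/2 + 17*z/2 + 5/2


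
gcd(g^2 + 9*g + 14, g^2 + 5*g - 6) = 1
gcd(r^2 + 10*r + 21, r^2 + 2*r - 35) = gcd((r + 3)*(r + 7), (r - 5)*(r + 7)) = r + 7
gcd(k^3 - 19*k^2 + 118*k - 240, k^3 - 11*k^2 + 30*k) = k^2 - 11*k + 30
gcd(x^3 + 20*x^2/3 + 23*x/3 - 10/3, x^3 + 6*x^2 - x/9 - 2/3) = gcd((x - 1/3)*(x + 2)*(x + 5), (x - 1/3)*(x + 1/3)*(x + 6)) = x - 1/3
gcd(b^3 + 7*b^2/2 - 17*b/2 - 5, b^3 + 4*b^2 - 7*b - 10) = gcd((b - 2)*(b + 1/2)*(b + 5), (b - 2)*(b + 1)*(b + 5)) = b^2 + 3*b - 10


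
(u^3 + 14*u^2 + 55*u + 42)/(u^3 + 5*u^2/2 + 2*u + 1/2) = 2*(u^2 + 13*u + 42)/(2*u^2 + 3*u + 1)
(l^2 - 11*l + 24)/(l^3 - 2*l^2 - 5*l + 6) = (l - 8)/(l^2 + l - 2)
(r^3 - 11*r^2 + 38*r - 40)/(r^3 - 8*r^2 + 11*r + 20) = (r - 2)/(r + 1)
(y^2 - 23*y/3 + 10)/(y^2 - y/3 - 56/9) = 3*(-3*y^2 + 23*y - 30)/(-9*y^2 + 3*y + 56)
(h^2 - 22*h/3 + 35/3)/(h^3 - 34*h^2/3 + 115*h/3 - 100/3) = (3*h - 7)/(3*h^2 - 19*h + 20)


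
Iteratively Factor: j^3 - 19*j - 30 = (j - 5)*(j^2 + 5*j + 6) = (j - 5)*(j + 3)*(j + 2)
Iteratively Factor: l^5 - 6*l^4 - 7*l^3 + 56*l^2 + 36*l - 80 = (l - 5)*(l^4 - l^3 - 12*l^2 - 4*l + 16) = (l - 5)*(l - 4)*(l^3 + 3*l^2 - 4) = (l - 5)*(l - 4)*(l + 2)*(l^2 + l - 2) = (l - 5)*(l - 4)*(l + 2)^2*(l - 1)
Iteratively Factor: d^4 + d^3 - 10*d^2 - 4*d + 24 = (d + 3)*(d^3 - 2*d^2 - 4*d + 8) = (d + 2)*(d + 3)*(d^2 - 4*d + 4) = (d - 2)*(d + 2)*(d + 3)*(d - 2)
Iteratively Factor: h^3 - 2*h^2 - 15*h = (h - 5)*(h^2 + 3*h) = h*(h - 5)*(h + 3)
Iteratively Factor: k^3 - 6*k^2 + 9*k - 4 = (k - 4)*(k^2 - 2*k + 1) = (k - 4)*(k - 1)*(k - 1)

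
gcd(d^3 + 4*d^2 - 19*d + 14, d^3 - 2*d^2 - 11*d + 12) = d - 1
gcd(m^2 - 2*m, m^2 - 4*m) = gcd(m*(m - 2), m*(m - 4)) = m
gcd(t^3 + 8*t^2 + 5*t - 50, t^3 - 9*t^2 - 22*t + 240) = t + 5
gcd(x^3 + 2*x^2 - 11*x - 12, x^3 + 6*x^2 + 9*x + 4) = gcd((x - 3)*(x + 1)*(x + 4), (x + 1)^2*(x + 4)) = x^2 + 5*x + 4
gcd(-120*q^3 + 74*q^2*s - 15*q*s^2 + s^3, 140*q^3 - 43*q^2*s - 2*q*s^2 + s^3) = 20*q^2 - 9*q*s + s^2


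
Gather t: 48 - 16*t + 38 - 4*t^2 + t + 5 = -4*t^2 - 15*t + 91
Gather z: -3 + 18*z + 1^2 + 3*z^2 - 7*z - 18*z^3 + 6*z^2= -18*z^3 + 9*z^2 + 11*z - 2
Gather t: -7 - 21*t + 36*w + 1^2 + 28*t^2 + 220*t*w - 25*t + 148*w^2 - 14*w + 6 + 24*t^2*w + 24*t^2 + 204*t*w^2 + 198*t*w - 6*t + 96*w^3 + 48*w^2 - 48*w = t^2*(24*w + 52) + t*(204*w^2 + 418*w - 52) + 96*w^3 + 196*w^2 - 26*w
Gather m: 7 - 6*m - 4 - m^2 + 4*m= -m^2 - 2*m + 3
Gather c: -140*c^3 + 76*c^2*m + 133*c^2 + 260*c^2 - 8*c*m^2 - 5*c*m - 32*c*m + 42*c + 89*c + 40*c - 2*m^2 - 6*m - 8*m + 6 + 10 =-140*c^3 + c^2*(76*m + 393) + c*(-8*m^2 - 37*m + 171) - 2*m^2 - 14*m + 16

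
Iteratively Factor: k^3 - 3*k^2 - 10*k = (k - 5)*(k^2 + 2*k) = k*(k - 5)*(k + 2)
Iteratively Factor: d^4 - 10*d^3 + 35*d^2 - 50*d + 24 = (d - 2)*(d^3 - 8*d^2 + 19*d - 12) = (d - 4)*(d - 2)*(d^2 - 4*d + 3) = (d - 4)*(d - 2)*(d - 1)*(d - 3)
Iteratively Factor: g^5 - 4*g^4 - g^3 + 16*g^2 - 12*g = (g - 2)*(g^4 - 2*g^3 - 5*g^2 + 6*g) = g*(g - 2)*(g^3 - 2*g^2 - 5*g + 6) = g*(g - 2)*(g + 2)*(g^2 - 4*g + 3) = g*(g - 3)*(g - 2)*(g + 2)*(g - 1)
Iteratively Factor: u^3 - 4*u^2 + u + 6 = (u + 1)*(u^2 - 5*u + 6) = (u - 2)*(u + 1)*(u - 3)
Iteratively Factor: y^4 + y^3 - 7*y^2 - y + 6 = (y + 3)*(y^3 - 2*y^2 - y + 2) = (y + 1)*(y + 3)*(y^2 - 3*y + 2) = (y - 2)*(y + 1)*(y + 3)*(y - 1)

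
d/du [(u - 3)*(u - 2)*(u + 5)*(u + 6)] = 4*u^3 + 18*u^2 - 38*u - 84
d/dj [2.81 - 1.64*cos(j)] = 1.64*sin(j)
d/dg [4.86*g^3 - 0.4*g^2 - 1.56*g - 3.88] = 14.58*g^2 - 0.8*g - 1.56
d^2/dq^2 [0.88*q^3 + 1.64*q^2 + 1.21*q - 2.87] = 5.28*q + 3.28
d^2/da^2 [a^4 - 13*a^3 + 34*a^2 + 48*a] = 12*a^2 - 78*a + 68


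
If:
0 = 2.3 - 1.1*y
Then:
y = 2.09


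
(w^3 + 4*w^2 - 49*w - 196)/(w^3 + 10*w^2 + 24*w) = (w^2 - 49)/(w*(w + 6))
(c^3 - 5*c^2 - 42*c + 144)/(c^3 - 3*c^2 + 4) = (c^3 - 5*c^2 - 42*c + 144)/(c^3 - 3*c^2 + 4)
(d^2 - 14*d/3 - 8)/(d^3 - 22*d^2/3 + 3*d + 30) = (3*d + 4)/(3*d^2 - 4*d - 15)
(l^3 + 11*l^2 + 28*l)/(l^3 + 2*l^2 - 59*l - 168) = l*(l + 4)/(l^2 - 5*l - 24)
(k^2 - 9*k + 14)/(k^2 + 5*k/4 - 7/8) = 8*(k^2 - 9*k + 14)/(8*k^2 + 10*k - 7)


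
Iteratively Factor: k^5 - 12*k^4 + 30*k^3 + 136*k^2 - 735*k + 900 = (k - 3)*(k^4 - 9*k^3 + 3*k^2 + 145*k - 300) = (k - 3)*(k + 4)*(k^3 - 13*k^2 + 55*k - 75) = (k - 5)*(k - 3)*(k + 4)*(k^2 - 8*k + 15) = (k - 5)^2*(k - 3)*(k + 4)*(k - 3)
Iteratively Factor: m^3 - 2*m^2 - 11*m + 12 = (m - 1)*(m^2 - m - 12) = (m - 1)*(m + 3)*(m - 4)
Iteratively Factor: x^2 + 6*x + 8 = (x + 2)*(x + 4)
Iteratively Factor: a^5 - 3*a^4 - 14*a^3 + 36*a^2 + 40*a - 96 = (a + 2)*(a^4 - 5*a^3 - 4*a^2 + 44*a - 48) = (a - 4)*(a + 2)*(a^3 - a^2 - 8*a + 12) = (a - 4)*(a + 2)*(a + 3)*(a^2 - 4*a + 4) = (a - 4)*(a - 2)*(a + 2)*(a + 3)*(a - 2)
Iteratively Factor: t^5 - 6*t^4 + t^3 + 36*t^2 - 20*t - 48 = (t + 2)*(t^4 - 8*t^3 + 17*t^2 + 2*t - 24) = (t - 4)*(t + 2)*(t^3 - 4*t^2 + t + 6) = (t - 4)*(t - 2)*(t + 2)*(t^2 - 2*t - 3) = (t - 4)*(t - 3)*(t - 2)*(t + 2)*(t + 1)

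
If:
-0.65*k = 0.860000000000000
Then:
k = -1.32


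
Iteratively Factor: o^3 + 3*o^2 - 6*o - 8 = (o - 2)*(o^2 + 5*o + 4) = (o - 2)*(o + 4)*(o + 1)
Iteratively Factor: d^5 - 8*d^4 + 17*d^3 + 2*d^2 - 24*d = (d - 3)*(d^4 - 5*d^3 + 2*d^2 + 8*d) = (d - 4)*(d - 3)*(d^3 - d^2 - 2*d) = d*(d - 4)*(d - 3)*(d^2 - d - 2) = d*(d - 4)*(d - 3)*(d + 1)*(d - 2)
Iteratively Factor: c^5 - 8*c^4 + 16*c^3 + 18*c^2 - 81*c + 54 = (c + 2)*(c^4 - 10*c^3 + 36*c^2 - 54*c + 27) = (c - 3)*(c + 2)*(c^3 - 7*c^2 + 15*c - 9) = (c - 3)^2*(c + 2)*(c^2 - 4*c + 3) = (c - 3)^3*(c + 2)*(c - 1)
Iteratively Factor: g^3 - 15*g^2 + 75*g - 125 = (g - 5)*(g^2 - 10*g + 25) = (g - 5)^2*(g - 5)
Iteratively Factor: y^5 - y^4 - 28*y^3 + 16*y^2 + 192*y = (y - 4)*(y^4 + 3*y^3 - 16*y^2 - 48*y) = y*(y - 4)*(y^3 + 3*y^2 - 16*y - 48) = y*(y - 4)*(y + 3)*(y^2 - 16) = y*(y - 4)^2*(y + 3)*(y + 4)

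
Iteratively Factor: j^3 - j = (j)*(j^2 - 1) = j*(j - 1)*(j + 1)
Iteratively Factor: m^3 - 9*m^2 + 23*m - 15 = (m - 3)*(m^2 - 6*m + 5) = (m - 5)*(m - 3)*(m - 1)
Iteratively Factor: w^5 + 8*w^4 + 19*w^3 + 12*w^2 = (w)*(w^4 + 8*w^3 + 19*w^2 + 12*w) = w*(w + 3)*(w^3 + 5*w^2 + 4*w) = w*(w + 3)*(w + 4)*(w^2 + w) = w^2*(w + 3)*(w + 4)*(w + 1)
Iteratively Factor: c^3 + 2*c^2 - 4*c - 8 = (c + 2)*(c^2 - 4) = (c - 2)*(c + 2)*(c + 2)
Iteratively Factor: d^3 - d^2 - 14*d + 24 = (d - 2)*(d^2 + d - 12) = (d - 3)*(d - 2)*(d + 4)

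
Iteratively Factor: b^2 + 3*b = (b)*(b + 3)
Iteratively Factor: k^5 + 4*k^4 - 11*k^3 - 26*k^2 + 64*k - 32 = (k - 1)*(k^4 + 5*k^3 - 6*k^2 - 32*k + 32) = (k - 1)^2*(k^3 + 6*k^2 - 32) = (k - 1)^2*(k + 4)*(k^2 + 2*k - 8) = (k - 2)*(k - 1)^2*(k + 4)*(k + 4)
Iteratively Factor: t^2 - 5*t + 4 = (t - 1)*(t - 4)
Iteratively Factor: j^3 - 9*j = (j - 3)*(j^2 + 3*j) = (j - 3)*(j + 3)*(j)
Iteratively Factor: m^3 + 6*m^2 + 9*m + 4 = (m + 4)*(m^2 + 2*m + 1) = (m + 1)*(m + 4)*(m + 1)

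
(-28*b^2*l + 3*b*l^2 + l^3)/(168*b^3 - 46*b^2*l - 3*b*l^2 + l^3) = -l/(6*b - l)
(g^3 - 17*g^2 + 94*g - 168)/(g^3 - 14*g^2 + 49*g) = (g^2 - 10*g + 24)/(g*(g - 7))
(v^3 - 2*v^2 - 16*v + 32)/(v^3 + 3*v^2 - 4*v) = (v^2 - 6*v + 8)/(v*(v - 1))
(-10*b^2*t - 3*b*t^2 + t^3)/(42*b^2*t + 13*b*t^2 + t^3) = (-10*b^2 - 3*b*t + t^2)/(42*b^2 + 13*b*t + t^2)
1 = 1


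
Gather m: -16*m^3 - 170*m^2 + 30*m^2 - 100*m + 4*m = -16*m^3 - 140*m^2 - 96*m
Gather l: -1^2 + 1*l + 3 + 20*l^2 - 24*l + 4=20*l^2 - 23*l + 6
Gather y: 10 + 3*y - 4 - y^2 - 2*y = -y^2 + y + 6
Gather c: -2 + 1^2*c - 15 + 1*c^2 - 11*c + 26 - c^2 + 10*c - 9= 0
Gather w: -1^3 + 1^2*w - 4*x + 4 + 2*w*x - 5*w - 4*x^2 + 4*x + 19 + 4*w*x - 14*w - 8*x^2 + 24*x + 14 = w*(6*x - 18) - 12*x^2 + 24*x + 36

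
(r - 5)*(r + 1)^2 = r^3 - 3*r^2 - 9*r - 5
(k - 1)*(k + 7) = k^2 + 6*k - 7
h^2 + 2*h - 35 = (h - 5)*(h + 7)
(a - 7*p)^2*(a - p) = a^3 - 15*a^2*p + 63*a*p^2 - 49*p^3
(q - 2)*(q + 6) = q^2 + 4*q - 12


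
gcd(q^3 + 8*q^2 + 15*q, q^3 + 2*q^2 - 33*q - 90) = q^2 + 8*q + 15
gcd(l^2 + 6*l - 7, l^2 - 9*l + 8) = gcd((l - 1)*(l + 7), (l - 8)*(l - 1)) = l - 1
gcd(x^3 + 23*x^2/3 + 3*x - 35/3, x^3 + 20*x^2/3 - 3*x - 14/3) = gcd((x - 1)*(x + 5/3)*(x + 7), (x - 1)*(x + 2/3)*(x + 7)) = x^2 + 6*x - 7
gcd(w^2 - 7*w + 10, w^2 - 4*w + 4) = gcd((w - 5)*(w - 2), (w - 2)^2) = w - 2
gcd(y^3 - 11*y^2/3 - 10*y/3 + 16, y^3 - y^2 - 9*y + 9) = y - 3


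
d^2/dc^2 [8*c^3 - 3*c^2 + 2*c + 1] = 48*c - 6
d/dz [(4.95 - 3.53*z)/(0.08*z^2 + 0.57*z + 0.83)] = (0.2824*z^2 - 0.792*z - 5.7514)/(0.0064*z^4 + 0.0912*z^3 + 0.4577*z^2 + 0.9462*z + 0.6889)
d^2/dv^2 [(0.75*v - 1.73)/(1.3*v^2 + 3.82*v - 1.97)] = ((0.75*v - 1.73)*(2.6*v + 3.82)*(5.2*v + 7.64) - (5.85*v + 1.232)*(1.3*v^2 + 3.82*v - 1.97))/(1.3*v^2 + 3.82*v - 1.97)^3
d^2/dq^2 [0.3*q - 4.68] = 0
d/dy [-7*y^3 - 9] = -21*y^2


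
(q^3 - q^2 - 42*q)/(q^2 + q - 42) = q*(q^2 - q - 42)/(q^2 + q - 42)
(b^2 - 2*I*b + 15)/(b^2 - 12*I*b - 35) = (b + 3*I)/(b - 7*I)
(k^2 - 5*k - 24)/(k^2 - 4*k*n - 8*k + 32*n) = (k + 3)/(k - 4*n)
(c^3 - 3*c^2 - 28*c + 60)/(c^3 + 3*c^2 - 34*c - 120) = (c - 2)/(c + 4)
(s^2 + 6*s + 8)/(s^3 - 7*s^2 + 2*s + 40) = (s + 4)/(s^2 - 9*s + 20)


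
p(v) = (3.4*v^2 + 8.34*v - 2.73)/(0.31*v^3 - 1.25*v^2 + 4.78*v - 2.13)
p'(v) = (6.8*v + 8.34)/(0.31*v^3 - 1.25*v^2 + 4.78*v - 2.13) + (-0.93*v^2 + 2.5*v - 4.78)*(3.4*v^2 + 8.34*v - 2.73)/(0.31*v^3 - 1.25*v^2 + 4.78*v - 2.13)^2 = (-1.054*v^4 - 5.1708*v^3 + 29.2159*v^2 - 21.309*v - 4.7148)/(0.0961*v^6 - 0.775*v^5 + 4.5261*v^4 - 13.2706*v^3 + 28.1734*v^2 - 20.3628*v + 4.5369)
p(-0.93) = 0.95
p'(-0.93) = 0.70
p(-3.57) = -0.22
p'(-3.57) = 0.21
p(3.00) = 5.67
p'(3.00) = -0.35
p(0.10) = 1.12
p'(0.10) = -2.37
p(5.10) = 4.16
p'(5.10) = -0.79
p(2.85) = 5.71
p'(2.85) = -0.24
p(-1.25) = 0.74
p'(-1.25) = 0.66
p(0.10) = 1.12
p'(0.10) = -2.37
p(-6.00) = -0.49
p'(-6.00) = 0.05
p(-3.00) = -0.08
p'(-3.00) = 0.29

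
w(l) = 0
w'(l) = 0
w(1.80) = 0.00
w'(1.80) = 0.00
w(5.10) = 0.00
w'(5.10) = 0.00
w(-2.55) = 0.00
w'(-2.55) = 0.00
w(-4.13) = 0.00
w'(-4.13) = 0.00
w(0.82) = 0.00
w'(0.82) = 0.00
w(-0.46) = 0.00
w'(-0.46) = 0.00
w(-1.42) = 0.00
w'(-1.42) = 0.00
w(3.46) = 0.00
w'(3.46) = 0.00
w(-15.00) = 0.00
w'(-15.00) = 0.00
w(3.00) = 0.00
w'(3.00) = 0.00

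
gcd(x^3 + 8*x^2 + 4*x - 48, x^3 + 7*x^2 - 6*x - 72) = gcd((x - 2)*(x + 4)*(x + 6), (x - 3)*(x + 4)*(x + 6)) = x^2 + 10*x + 24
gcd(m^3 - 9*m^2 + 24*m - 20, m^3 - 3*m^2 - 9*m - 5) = m - 5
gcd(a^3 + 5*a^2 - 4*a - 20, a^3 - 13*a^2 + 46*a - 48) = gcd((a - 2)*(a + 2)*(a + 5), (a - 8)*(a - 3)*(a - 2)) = a - 2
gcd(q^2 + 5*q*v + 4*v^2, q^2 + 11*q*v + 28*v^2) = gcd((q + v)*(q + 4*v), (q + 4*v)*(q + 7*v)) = q + 4*v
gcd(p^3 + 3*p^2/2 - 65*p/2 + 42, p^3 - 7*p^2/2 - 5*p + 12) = p^2 - 11*p/2 + 6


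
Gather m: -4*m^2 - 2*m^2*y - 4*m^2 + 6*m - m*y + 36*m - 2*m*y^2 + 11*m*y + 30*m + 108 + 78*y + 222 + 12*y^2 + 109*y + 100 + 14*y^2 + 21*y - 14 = m^2*(-2*y - 8) + m*(-2*y^2 + 10*y + 72) + 26*y^2 + 208*y + 416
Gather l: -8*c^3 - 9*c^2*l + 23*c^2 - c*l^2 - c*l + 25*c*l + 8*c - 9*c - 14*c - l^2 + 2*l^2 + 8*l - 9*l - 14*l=-8*c^3 + 23*c^2 - 15*c + l^2*(1 - c) + l*(-9*c^2 + 24*c - 15)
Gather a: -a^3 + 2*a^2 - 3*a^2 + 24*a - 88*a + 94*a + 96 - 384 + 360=-a^3 - a^2 + 30*a + 72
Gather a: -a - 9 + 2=-a - 7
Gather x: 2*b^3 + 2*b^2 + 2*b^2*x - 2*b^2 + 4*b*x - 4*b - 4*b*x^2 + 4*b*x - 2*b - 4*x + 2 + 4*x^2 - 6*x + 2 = 2*b^3 - 6*b + x^2*(4 - 4*b) + x*(2*b^2 + 8*b - 10) + 4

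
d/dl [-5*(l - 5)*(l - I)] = -10*l + 25 + 5*I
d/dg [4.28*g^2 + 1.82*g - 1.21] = 8.56*g + 1.82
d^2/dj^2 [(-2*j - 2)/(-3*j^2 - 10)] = 12*(12*j^2*(j + 1) - (3*j + 1)*(3*j^2 + 10))/(3*j^2 + 10)^3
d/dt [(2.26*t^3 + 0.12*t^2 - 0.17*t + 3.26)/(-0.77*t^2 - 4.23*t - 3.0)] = (-1.7402*t^4 - 19.1196*t^3 - 20.9785*t^2 + 4.3004*t + 14.2998)/(0.5929*t^4 + 6.5142*t^3 + 22.5129*t^2 + 25.38*t + 9.0)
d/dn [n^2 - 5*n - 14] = 2*n - 5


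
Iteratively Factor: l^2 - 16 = (l + 4)*(l - 4)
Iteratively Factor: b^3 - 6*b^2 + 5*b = (b)*(b^2 - 6*b + 5) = b*(b - 5)*(b - 1)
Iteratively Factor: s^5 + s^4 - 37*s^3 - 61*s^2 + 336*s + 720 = (s + 3)*(s^4 - 2*s^3 - 31*s^2 + 32*s + 240) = (s - 5)*(s + 3)*(s^3 + 3*s^2 - 16*s - 48) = (s - 5)*(s - 4)*(s + 3)*(s^2 + 7*s + 12) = (s - 5)*(s - 4)*(s + 3)^2*(s + 4)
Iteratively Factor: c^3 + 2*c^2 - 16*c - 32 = (c - 4)*(c^2 + 6*c + 8) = (c - 4)*(c + 2)*(c + 4)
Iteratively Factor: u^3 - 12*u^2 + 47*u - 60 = (u - 3)*(u^2 - 9*u + 20) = (u - 4)*(u - 3)*(u - 5)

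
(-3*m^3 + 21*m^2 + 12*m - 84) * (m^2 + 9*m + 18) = -3*m^5 - 6*m^4 + 147*m^3 + 402*m^2 - 540*m - 1512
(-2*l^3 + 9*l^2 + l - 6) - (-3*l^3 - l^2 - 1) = l^3 + 10*l^2 + l - 5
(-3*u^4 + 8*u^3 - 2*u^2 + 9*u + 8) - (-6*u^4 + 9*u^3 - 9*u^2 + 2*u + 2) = 3*u^4 - u^3 + 7*u^2 + 7*u + 6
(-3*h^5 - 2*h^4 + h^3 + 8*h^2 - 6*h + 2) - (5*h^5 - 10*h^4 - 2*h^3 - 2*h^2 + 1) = -8*h^5 + 8*h^4 + 3*h^3 + 10*h^2 - 6*h + 1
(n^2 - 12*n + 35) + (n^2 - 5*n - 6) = 2*n^2 - 17*n + 29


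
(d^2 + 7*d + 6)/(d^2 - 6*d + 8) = (d^2 + 7*d + 6)/(d^2 - 6*d + 8)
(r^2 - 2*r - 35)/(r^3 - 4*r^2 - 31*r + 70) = 1/(r - 2)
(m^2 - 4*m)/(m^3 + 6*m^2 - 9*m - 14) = m*(m - 4)/(m^3 + 6*m^2 - 9*m - 14)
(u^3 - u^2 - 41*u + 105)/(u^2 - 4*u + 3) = (u^2 + 2*u - 35)/(u - 1)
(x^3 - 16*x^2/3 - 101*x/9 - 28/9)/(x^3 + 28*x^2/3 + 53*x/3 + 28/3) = (3*x^2 - 20*x - 7)/(3*(x^2 + 8*x + 7))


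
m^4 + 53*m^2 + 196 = (m - 7*I)*(m - 2*I)*(m + 2*I)*(m + 7*I)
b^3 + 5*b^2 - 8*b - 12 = (b - 2)*(b + 1)*(b + 6)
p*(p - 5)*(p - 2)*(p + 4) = p^4 - 3*p^3 - 18*p^2 + 40*p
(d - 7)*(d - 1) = d^2 - 8*d + 7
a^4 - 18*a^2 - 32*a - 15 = (a - 5)*(a + 1)^2*(a + 3)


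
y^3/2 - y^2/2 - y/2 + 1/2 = (y/2 + 1/2)*(y - 1)^2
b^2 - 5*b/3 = b*(b - 5/3)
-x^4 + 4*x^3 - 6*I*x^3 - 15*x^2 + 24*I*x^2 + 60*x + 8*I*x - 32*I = (x - 4)*(x + 8*I)*(I*x + 1)^2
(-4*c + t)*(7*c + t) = -28*c^2 + 3*c*t + t^2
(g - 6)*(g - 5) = g^2 - 11*g + 30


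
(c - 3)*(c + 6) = c^2 + 3*c - 18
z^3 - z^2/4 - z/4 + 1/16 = (z - 1/2)*(z - 1/4)*(z + 1/2)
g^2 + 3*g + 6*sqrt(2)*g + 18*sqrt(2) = (g + 3)*(g + 6*sqrt(2))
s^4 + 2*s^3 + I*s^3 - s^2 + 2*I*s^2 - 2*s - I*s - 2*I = (s + 2)*(s + I)*(-I*s + I)*(I*s + I)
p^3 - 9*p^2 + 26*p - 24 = (p - 4)*(p - 3)*(p - 2)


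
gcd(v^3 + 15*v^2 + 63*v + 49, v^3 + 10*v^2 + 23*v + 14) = v^2 + 8*v + 7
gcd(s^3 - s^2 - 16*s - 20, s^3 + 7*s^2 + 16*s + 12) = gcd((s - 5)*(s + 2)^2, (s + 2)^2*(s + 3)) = s^2 + 4*s + 4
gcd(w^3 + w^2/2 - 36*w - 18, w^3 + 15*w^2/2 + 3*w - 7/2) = 1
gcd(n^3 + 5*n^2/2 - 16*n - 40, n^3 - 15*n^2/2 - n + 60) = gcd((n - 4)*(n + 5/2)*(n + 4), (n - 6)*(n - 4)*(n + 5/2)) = n^2 - 3*n/2 - 10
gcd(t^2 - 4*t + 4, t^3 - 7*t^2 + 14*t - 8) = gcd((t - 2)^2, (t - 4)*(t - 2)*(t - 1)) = t - 2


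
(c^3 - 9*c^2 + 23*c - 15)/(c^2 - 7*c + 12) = (c^2 - 6*c + 5)/(c - 4)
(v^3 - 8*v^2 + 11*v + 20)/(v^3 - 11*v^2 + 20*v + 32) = (v - 5)/(v - 8)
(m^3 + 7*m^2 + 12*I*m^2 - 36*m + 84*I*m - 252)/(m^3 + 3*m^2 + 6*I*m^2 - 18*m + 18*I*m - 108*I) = (m^2 + m*(7 + 6*I) + 42*I)/(m^2 + 3*m - 18)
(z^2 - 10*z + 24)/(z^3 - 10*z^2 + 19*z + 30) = (z - 4)/(z^2 - 4*z - 5)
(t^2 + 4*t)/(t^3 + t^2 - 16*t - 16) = t/(t^2 - 3*t - 4)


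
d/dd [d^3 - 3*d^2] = 3*d*(d - 2)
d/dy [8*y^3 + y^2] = 2*y*(12*y + 1)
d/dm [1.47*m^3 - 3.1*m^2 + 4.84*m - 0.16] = 4.41*m^2 - 6.2*m + 4.84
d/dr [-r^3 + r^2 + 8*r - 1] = -3*r^2 + 2*r + 8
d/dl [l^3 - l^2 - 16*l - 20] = 3*l^2 - 2*l - 16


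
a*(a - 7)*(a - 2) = a^3 - 9*a^2 + 14*a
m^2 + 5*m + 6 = (m + 2)*(m + 3)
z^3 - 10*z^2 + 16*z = z*(z - 8)*(z - 2)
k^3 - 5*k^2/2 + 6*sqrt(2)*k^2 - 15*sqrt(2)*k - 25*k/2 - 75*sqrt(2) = (k - 5)*(k + 5/2)*(k + 6*sqrt(2))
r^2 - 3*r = r*(r - 3)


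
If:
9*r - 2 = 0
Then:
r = 2/9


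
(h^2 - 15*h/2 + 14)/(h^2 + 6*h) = (h^2 - 15*h/2 + 14)/(h*(h + 6))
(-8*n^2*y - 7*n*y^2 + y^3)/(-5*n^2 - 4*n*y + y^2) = y*(-8*n + y)/(-5*n + y)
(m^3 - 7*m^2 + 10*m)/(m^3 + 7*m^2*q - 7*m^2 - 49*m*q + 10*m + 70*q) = m/(m + 7*q)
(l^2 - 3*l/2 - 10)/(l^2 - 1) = (l^2 - 3*l/2 - 10)/(l^2 - 1)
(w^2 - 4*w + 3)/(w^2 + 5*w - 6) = (w - 3)/(w + 6)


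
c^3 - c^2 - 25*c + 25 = (c - 5)*(c - 1)*(c + 5)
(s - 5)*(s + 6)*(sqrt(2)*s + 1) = sqrt(2)*s^3 + s^2 + sqrt(2)*s^2 - 30*sqrt(2)*s + s - 30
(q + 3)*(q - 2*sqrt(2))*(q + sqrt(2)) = q^3 - sqrt(2)*q^2 + 3*q^2 - 3*sqrt(2)*q - 4*q - 12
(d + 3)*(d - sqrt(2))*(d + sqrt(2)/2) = d^3 - sqrt(2)*d^2/2 + 3*d^2 - 3*sqrt(2)*d/2 - d - 3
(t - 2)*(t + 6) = t^2 + 4*t - 12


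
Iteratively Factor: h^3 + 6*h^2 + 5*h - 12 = (h - 1)*(h^2 + 7*h + 12) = (h - 1)*(h + 4)*(h + 3)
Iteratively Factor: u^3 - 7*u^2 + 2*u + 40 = (u - 5)*(u^2 - 2*u - 8) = (u - 5)*(u + 2)*(u - 4)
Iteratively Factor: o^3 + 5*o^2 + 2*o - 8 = (o + 2)*(o^2 + 3*o - 4) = (o + 2)*(o + 4)*(o - 1)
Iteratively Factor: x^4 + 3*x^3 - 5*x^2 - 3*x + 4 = (x + 4)*(x^3 - x^2 - x + 1) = (x + 1)*(x + 4)*(x^2 - 2*x + 1) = (x - 1)*(x + 1)*(x + 4)*(x - 1)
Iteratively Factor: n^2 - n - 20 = (n + 4)*(n - 5)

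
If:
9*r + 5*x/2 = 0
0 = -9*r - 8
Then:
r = -8/9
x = 16/5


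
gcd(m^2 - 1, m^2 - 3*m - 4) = m + 1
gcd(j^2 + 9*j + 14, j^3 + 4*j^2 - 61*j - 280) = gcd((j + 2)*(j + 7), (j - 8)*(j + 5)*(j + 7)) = j + 7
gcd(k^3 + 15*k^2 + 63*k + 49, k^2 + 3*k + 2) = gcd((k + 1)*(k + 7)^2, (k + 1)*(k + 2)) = k + 1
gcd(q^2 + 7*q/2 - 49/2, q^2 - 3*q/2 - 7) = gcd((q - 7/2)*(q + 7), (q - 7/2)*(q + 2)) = q - 7/2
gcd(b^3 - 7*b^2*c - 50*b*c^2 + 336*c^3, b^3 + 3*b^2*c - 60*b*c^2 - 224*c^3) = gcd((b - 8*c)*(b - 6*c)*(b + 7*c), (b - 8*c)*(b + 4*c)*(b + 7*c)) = b^2 - b*c - 56*c^2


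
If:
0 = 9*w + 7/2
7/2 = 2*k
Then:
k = 7/4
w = -7/18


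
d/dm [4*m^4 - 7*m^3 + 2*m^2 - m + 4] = 16*m^3 - 21*m^2 + 4*m - 1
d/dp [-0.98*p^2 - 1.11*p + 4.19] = -1.96*p - 1.11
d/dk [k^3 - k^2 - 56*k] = 3*k^2 - 2*k - 56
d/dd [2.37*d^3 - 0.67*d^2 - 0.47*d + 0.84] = 7.11*d^2 - 1.34*d - 0.47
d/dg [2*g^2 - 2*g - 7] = 4*g - 2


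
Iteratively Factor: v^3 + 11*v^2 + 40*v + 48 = (v + 4)*(v^2 + 7*v + 12) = (v + 4)^2*(v + 3)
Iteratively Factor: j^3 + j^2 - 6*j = (j)*(j^2 + j - 6) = j*(j + 3)*(j - 2)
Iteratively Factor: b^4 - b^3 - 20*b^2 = (b + 4)*(b^3 - 5*b^2) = b*(b + 4)*(b^2 - 5*b) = b*(b - 5)*(b + 4)*(b)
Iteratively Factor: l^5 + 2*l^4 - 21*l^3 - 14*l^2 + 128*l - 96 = (l - 2)*(l^4 + 4*l^3 - 13*l^2 - 40*l + 48) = (l - 3)*(l - 2)*(l^3 + 7*l^2 + 8*l - 16) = (l - 3)*(l - 2)*(l + 4)*(l^2 + 3*l - 4) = (l - 3)*(l - 2)*(l + 4)^2*(l - 1)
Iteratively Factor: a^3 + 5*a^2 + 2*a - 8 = (a - 1)*(a^2 + 6*a + 8) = (a - 1)*(a + 4)*(a + 2)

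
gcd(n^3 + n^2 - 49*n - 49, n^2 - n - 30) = 1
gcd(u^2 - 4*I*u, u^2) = u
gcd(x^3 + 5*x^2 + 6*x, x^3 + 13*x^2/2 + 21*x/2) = x^2 + 3*x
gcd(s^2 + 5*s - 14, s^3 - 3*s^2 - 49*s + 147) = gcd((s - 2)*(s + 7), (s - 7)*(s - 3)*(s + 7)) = s + 7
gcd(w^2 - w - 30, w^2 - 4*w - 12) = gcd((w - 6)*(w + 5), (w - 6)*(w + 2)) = w - 6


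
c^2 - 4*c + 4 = (c - 2)^2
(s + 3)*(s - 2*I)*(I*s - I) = I*s^3 + 2*s^2 + 2*I*s^2 + 4*s - 3*I*s - 6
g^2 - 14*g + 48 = (g - 8)*(g - 6)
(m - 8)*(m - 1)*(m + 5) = m^3 - 4*m^2 - 37*m + 40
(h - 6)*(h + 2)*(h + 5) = h^3 + h^2 - 32*h - 60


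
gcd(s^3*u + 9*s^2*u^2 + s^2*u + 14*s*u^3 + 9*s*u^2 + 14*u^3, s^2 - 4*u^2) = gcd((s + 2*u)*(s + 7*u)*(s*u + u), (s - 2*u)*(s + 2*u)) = s + 2*u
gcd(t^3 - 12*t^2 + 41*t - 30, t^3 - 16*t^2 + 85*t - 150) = t^2 - 11*t + 30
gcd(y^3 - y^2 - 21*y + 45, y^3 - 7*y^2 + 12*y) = y - 3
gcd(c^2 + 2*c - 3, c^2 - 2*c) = 1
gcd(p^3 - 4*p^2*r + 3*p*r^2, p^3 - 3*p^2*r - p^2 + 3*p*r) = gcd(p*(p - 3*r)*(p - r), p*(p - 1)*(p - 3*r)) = p^2 - 3*p*r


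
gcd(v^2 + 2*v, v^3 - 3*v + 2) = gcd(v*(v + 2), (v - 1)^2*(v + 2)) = v + 2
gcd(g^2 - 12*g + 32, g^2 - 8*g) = g - 8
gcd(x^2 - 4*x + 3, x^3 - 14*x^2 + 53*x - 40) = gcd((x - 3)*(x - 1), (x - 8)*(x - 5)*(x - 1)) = x - 1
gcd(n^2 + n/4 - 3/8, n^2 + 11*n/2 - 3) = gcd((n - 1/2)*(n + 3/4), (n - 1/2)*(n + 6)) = n - 1/2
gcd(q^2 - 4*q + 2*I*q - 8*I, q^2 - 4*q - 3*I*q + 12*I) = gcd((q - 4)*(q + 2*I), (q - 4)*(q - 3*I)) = q - 4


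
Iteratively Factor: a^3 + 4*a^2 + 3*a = (a + 1)*(a^2 + 3*a) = a*(a + 1)*(a + 3)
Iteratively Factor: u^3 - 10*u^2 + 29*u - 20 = (u - 5)*(u^2 - 5*u + 4) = (u - 5)*(u - 1)*(u - 4)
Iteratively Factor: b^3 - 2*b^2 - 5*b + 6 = (b - 1)*(b^2 - b - 6) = (b - 1)*(b + 2)*(b - 3)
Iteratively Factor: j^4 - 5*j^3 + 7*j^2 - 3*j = (j - 1)*(j^3 - 4*j^2 + 3*j) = j*(j - 1)*(j^2 - 4*j + 3) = j*(j - 1)^2*(j - 3)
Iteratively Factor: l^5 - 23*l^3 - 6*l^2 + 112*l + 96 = (l - 4)*(l^4 + 4*l^3 - 7*l^2 - 34*l - 24) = (l - 4)*(l - 3)*(l^3 + 7*l^2 + 14*l + 8) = (l - 4)*(l - 3)*(l + 2)*(l^2 + 5*l + 4) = (l - 4)*(l - 3)*(l + 2)*(l + 4)*(l + 1)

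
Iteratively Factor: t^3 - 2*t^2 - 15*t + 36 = (t + 4)*(t^2 - 6*t + 9) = (t - 3)*(t + 4)*(t - 3)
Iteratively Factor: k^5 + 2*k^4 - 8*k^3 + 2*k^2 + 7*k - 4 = (k - 1)*(k^4 + 3*k^3 - 5*k^2 - 3*k + 4) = (k - 1)*(k + 1)*(k^3 + 2*k^2 - 7*k + 4) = (k - 1)^2*(k + 1)*(k^2 + 3*k - 4) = (k - 1)^2*(k + 1)*(k + 4)*(k - 1)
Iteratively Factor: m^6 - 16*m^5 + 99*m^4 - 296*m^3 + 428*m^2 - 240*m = (m - 5)*(m^5 - 11*m^4 + 44*m^3 - 76*m^2 + 48*m) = m*(m - 5)*(m^4 - 11*m^3 + 44*m^2 - 76*m + 48) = m*(m - 5)*(m - 2)*(m^3 - 9*m^2 + 26*m - 24) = m*(m - 5)*(m - 3)*(m - 2)*(m^2 - 6*m + 8) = m*(m - 5)*(m - 3)*(m - 2)^2*(m - 4)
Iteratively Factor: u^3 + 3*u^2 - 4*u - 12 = (u + 2)*(u^2 + u - 6) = (u - 2)*(u + 2)*(u + 3)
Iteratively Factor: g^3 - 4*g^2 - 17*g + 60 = (g - 5)*(g^2 + g - 12) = (g - 5)*(g + 4)*(g - 3)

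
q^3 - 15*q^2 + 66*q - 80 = (q - 8)*(q - 5)*(q - 2)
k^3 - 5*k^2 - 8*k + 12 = (k - 6)*(k - 1)*(k + 2)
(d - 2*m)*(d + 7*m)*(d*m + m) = d^3*m + 5*d^2*m^2 + d^2*m - 14*d*m^3 + 5*d*m^2 - 14*m^3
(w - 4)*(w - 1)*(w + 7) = w^3 + 2*w^2 - 31*w + 28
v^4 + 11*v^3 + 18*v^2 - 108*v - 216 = (v - 3)*(v + 2)*(v + 6)^2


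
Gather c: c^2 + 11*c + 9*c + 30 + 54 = c^2 + 20*c + 84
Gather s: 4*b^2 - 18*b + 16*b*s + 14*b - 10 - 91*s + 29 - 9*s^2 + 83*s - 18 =4*b^2 - 4*b - 9*s^2 + s*(16*b - 8) + 1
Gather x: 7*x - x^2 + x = -x^2 + 8*x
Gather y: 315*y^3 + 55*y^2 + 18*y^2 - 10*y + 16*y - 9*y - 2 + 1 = 315*y^3 + 73*y^2 - 3*y - 1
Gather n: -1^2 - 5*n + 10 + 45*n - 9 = 40*n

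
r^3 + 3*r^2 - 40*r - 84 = (r - 6)*(r + 2)*(r + 7)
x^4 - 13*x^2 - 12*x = x*(x - 4)*(x + 1)*(x + 3)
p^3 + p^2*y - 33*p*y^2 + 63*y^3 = (p - 3*y)^2*(p + 7*y)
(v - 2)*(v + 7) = v^2 + 5*v - 14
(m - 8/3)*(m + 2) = m^2 - 2*m/3 - 16/3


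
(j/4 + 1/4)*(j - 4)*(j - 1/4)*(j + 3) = j^4/4 - j^3/16 - 13*j^2/4 - 35*j/16 + 3/4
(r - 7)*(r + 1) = r^2 - 6*r - 7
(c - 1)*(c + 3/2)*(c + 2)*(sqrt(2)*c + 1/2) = sqrt(2)*c^4 + c^3/2 + 5*sqrt(2)*c^3/2 - sqrt(2)*c^2/2 + 5*c^2/4 - 3*sqrt(2)*c - c/4 - 3/2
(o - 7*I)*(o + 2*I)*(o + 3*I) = o^3 - 2*I*o^2 + 29*o + 42*I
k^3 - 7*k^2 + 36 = (k - 6)*(k - 3)*(k + 2)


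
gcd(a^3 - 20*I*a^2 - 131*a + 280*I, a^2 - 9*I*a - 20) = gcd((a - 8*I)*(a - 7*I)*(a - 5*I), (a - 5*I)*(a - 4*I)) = a - 5*I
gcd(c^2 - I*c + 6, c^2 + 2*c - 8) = 1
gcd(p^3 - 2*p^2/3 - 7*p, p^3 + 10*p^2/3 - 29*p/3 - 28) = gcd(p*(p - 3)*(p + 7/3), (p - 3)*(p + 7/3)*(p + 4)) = p^2 - 2*p/3 - 7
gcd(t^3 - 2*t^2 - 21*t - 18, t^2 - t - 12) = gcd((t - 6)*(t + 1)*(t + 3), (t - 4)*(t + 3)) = t + 3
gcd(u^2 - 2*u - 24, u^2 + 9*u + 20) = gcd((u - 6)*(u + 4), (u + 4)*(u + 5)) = u + 4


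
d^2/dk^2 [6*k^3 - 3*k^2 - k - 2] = 36*k - 6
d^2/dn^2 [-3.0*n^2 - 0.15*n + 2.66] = -6.00000000000000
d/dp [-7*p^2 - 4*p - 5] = -14*p - 4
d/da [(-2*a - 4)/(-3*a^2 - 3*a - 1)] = 2*(3*a^2 + 3*a - 3*(a + 2)*(2*a + 1) + 1)/(3*a^2 + 3*a + 1)^2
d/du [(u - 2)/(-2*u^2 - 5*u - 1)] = (-2*u^2 - 5*u + (u - 2)*(4*u + 5) - 1)/(2*u^2 + 5*u + 1)^2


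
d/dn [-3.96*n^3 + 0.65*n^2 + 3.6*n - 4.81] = -11.88*n^2 + 1.3*n + 3.6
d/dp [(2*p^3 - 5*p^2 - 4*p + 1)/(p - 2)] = (4*p^3 - 17*p^2 + 20*p + 7)/(p^2 - 4*p + 4)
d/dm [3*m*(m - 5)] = 6*m - 15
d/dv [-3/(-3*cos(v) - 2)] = 9*sin(v)/(3*cos(v) + 2)^2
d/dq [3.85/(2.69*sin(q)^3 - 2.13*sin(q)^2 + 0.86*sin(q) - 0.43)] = (-31.0695*sin(q)^2 + 16.401*sin(q) - 3.311)*cos(q)/(2.69*sin(q)^3 - 2.13*sin(q)^2 + 0.86*sin(q) - 0.43)^2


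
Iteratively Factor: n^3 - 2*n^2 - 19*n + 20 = (n - 1)*(n^2 - n - 20) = (n - 5)*(n - 1)*(n + 4)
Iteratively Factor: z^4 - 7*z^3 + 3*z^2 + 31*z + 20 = (z - 4)*(z^3 - 3*z^2 - 9*z - 5) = (z - 4)*(z + 1)*(z^2 - 4*z - 5) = (z - 5)*(z - 4)*(z + 1)*(z + 1)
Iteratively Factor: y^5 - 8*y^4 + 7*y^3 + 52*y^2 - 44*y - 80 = (y - 2)*(y^4 - 6*y^3 - 5*y^2 + 42*y + 40) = (y - 2)*(y + 2)*(y^3 - 8*y^2 + 11*y + 20) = (y - 4)*(y - 2)*(y + 2)*(y^2 - 4*y - 5) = (y - 4)*(y - 2)*(y + 1)*(y + 2)*(y - 5)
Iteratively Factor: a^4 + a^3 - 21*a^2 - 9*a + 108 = (a + 4)*(a^3 - 3*a^2 - 9*a + 27) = (a - 3)*(a + 4)*(a^2 - 9) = (a - 3)^2*(a + 4)*(a + 3)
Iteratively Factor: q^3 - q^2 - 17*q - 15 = (q + 1)*(q^2 - 2*q - 15) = (q - 5)*(q + 1)*(q + 3)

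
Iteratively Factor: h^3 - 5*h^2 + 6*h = (h)*(h^2 - 5*h + 6) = h*(h - 3)*(h - 2)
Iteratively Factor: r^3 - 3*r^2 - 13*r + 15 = (r + 3)*(r^2 - 6*r + 5) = (r - 1)*(r + 3)*(r - 5)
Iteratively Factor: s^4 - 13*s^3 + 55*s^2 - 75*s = (s - 5)*(s^3 - 8*s^2 + 15*s) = (s - 5)^2*(s^2 - 3*s) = (s - 5)^2*(s - 3)*(s)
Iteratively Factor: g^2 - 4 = (g - 2)*(g + 2)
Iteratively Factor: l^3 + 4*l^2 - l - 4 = (l + 1)*(l^2 + 3*l - 4) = (l + 1)*(l + 4)*(l - 1)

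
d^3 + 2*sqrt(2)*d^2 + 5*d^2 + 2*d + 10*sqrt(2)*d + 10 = (d + 5)*(d + sqrt(2))^2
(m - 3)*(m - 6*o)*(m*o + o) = m^3*o - 6*m^2*o^2 - 2*m^2*o + 12*m*o^2 - 3*m*o + 18*o^2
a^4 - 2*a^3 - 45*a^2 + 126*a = a*(a - 6)*(a - 3)*(a + 7)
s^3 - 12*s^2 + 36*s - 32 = (s - 8)*(s - 2)^2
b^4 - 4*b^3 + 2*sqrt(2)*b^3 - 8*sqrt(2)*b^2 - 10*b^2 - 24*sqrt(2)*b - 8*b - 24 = (b - 6)*(b + 2)*(b + sqrt(2))^2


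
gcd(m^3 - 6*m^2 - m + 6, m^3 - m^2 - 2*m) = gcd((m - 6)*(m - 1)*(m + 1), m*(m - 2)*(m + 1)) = m + 1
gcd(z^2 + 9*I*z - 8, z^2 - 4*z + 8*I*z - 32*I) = z + 8*I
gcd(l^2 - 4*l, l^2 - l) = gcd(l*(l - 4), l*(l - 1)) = l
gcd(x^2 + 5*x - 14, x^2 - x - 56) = x + 7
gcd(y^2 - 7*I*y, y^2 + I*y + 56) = y - 7*I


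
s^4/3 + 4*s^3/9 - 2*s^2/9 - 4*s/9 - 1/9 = (s/3 + 1/3)*(s - 1)*(s + 1/3)*(s + 1)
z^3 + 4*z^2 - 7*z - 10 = (z - 2)*(z + 1)*(z + 5)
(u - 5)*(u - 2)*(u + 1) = u^3 - 6*u^2 + 3*u + 10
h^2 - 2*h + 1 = (h - 1)^2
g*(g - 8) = g^2 - 8*g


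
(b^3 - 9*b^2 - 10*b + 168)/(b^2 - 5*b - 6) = (b^2 - 3*b - 28)/(b + 1)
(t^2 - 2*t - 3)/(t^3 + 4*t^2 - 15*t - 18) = 1/(t + 6)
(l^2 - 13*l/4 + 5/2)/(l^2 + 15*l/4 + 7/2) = (4*l^2 - 13*l + 10)/(4*l^2 + 15*l + 14)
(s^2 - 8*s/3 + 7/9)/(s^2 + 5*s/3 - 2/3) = (s - 7/3)/(s + 2)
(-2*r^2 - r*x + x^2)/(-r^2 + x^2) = (-2*r + x)/(-r + x)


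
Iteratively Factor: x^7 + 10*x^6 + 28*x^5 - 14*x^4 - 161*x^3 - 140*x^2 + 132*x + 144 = (x + 1)*(x^6 + 9*x^5 + 19*x^4 - 33*x^3 - 128*x^2 - 12*x + 144) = (x - 1)*(x + 1)*(x^5 + 10*x^4 + 29*x^3 - 4*x^2 - 132*x - 144) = (x - 1)*(x + 1)*(x + 2)*(x^4 + 8*x^3 + 13*x^2 - 30*x - 72) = (x - 1)*(x + 1)*(x + 2)*(x + 4)*(x^3 + 4*x^2 - 3*x - 18) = (x - 1)*(x + 1)*(x + 2)*(x + 3)*(x + 4)*(x^2 + x - 6) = (x - 1)*(x + 1)*(x + 2)*(x + 3)^2*(x + 4)*(x - 2)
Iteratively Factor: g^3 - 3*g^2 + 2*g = (g - 2)*(g^2 - g) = (g - 2)*(g - 1)*(g)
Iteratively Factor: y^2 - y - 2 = (y - 2)*(y + 1)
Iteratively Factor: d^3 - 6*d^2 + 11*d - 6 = (d - 1)*(d^2 - 5*d + 6) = (d - 3)*(d - 1)*(d - 2)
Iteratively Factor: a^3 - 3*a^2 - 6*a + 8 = (a + 2)*(a^2 - 5*a + 4) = (a - 1)*(a + 2)*(a - 4)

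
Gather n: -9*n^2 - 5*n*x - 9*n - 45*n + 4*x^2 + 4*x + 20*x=-9*n^2 + n*(-5*x - 54) + 4*x^2 + 24*x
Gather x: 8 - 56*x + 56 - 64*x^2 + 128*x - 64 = -64*x^2 + 72*x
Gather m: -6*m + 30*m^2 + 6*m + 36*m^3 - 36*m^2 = 36*m^3 - 6*m^2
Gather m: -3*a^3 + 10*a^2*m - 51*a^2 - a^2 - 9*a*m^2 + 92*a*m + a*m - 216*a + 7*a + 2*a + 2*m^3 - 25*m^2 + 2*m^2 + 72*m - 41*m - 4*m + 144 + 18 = -3*a^3 - 52*a^2 - 207*a + 2*m^3 + m^2*(-9*a - 23) + m*(10*a^2 + 93*a + 27) + 162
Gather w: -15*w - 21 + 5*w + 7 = -10*w - 14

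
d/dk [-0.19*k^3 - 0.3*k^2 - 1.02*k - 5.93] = -0.57*k^2 - 0.6*k - 1.02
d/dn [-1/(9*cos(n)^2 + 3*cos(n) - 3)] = -(6*cos(n) + 1)*sin(n)/(3*(3*cos(n)^2 + cos(n) - 1)^2)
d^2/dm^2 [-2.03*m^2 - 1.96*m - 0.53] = -4.06000000000000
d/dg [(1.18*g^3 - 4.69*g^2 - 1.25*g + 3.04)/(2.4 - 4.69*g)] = (-11.0684*g^3 + 30.4921*g^2 - 22.512*g + 11.2576)/(21.9961*g^2 - 22.512*g + 5.76)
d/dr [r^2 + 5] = 2*r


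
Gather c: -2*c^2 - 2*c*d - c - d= -2*c^2 + c*(-2*d - 1) - d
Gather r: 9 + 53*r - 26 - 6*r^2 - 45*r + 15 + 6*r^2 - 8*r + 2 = 0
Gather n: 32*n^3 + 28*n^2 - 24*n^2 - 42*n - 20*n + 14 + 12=32*n^3 + 4*n^2 - 62*n + 26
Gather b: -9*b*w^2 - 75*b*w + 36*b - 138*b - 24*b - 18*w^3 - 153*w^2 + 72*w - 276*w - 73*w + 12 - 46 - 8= b*(-9*w^2 - 75*w - 126) - 18*w^3 - 153*w^2 - 277*w - 42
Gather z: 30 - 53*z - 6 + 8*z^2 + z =8*z^2 - 52*z + 24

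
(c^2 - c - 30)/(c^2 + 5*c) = (c - 6)/c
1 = 1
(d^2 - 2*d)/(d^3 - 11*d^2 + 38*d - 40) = d/(d^2 - 9*d + 20)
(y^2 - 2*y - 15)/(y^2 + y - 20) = (y^2 - 2*y - 15)/(y^2 + y - 20)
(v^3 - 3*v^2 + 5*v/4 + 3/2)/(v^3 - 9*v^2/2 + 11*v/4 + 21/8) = 2*(v - 2)/(2*v - 7)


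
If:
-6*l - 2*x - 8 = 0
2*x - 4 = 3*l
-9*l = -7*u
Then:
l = -4/3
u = -12/7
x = 0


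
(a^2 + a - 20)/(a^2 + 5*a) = (a - 4)/a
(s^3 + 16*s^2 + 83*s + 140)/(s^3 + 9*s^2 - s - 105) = (s + 4)/(s - 3)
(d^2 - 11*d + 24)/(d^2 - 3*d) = (d - 8)/d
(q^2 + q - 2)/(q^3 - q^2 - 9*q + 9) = (q + 2)/(q^2 - 9)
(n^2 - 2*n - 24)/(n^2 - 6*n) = (n + 4)/n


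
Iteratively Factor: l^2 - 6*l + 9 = (l - 3)*(l - 3)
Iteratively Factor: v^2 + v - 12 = (v + 4)*(v - 3)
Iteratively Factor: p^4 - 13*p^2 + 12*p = (p + 4)*(p^3 - 4*p^2 + 3*p) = (p - 3)*(p + 4)*(p^2 - p) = p*(p - 3)*(p + 4)*(p - 1)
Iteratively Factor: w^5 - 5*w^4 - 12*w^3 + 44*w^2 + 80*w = (w - 5)*(w^4 - 12*w^2 - 16*w) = (w - 5)*(w + 2)*(w^3 - 2*w^2 - 8*w) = w*(w - 5)*(w + 2)*(w^2 - 2*w - 8) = w*(w - 5)*(w - 4)*(w + 2)*(w + 2)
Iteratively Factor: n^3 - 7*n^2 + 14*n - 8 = (n - 2)*(n^2 - 5*n + 4) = (n - 4)*(n - 2)*(n - 1)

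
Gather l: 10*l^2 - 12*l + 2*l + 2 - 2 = 10*l^2 - 10*l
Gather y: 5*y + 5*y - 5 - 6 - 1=10*y - 12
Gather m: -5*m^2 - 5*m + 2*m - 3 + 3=-5*m^2 - 3*m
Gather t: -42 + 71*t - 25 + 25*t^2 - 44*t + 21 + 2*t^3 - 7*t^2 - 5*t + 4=2*t^3 + 18*t^2 + 22*t - 42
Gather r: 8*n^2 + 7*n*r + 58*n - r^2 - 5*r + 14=8*n^2 + 58*n - r^2 + r*(7*n - 5) + 14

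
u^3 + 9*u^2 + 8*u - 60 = (u - 2)*(u + 5)*(u + 6)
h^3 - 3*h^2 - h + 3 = (h - 3)*(h - 1)*(h + 1)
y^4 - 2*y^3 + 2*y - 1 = (y - 1)^3*(y + 1)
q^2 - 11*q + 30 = (q - 6)*(q - 5)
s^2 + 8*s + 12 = (s + 2)*(s + 6)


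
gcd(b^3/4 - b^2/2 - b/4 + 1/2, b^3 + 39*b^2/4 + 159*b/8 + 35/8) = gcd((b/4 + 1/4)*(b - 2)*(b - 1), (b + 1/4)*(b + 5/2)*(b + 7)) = 1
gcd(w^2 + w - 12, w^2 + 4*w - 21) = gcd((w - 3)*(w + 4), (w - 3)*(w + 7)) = w - 3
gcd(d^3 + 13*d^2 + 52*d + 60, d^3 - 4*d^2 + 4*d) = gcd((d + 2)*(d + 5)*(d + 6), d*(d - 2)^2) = 1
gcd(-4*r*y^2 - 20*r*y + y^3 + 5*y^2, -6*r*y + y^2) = y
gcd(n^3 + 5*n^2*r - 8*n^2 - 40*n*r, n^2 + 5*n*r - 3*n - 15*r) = n + 5*r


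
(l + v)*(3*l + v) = 3*l^2 + 4*l*v + v^2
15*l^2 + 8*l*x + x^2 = (3*l + x)*(5*l + x)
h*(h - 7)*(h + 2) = h^3 - 5*h^2 - 14*h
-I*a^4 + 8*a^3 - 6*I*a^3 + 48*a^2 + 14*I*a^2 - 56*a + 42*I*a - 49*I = (a + 7)*(a + I)*(a + 7*I)*(-I*a + I)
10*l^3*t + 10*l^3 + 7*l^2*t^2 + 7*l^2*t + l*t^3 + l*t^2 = (2*l + t)*(5*l + t)*(l*t + l)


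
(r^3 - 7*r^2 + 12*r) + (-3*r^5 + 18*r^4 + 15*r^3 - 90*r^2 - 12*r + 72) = -3*r^5 + 18*r^4 + 16*r^3 - 97*r^2 + 72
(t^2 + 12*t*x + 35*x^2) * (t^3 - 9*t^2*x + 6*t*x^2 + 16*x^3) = t^5 + 3*t^4*x - 67*t^3*x^2 - 227*t^2*x^3 + 402*t*x^4 + 560*x^5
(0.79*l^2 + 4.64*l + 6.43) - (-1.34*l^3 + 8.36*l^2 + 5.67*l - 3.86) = 1.34*l^3 - 7.57*l^2 - 1.03*l + 10.29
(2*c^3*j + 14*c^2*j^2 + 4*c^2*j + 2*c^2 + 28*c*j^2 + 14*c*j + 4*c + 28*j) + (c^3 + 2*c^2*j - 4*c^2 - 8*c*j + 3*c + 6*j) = 2*c^3*j + c^3 + 14*c^2*j^2 + 6*c^2*j - 2*c^2 + 28*c*j^2 + 6*c*j + 7*c + 34*j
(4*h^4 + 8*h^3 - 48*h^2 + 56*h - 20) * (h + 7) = 4*h^5 + 36*h^4 + 8*h^3 - 280*h^2 + 372*h - 140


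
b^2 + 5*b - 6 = (b - 1)*(b + 6)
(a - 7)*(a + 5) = a^2 - 2*a - 35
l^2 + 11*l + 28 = (l + 4)*(l + 7)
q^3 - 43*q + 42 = (q - 6)*(q - 1)*(q + 7)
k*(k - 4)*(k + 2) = k^3 - 2*k^2 - 8*k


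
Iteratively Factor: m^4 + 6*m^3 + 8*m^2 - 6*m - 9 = (m - 1)*(m^3 + 7*m^2 + 15*m + 9) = (m - 1)*(m + 1)*(m^2 + 6*m + 9) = (m - 1)*(m + 1)*(m + 3)*(m + 3)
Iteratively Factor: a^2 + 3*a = (a + 3)*(a)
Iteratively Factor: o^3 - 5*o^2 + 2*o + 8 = (o - 4)*(o^2 - o - 2) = (o - 4)*(o + 1)*(o - 2)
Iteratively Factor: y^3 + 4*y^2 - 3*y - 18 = (y - 2)*(y^2 + 6*y + 9) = (y - 2)*(y + 3)*(y + 3)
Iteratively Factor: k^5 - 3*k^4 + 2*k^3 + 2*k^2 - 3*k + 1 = (k - 1)*(k^4 - 2*k^3 + 2*k - 1) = (k - 1)^2*(k^3 - k^2 - k + 1) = (k - 1)^3*(k^2 - 1) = (k - 1)^4*(k + 1)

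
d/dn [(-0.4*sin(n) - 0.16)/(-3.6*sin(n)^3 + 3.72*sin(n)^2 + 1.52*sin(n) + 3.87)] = (-2.88*sin(n)^3 - 0.24*sin(n)^2 + 1.1904*sin(n) - 1.3048)*cos(n)/(12.96*sin(n)^6 - 26.784*sin(n)^5 + 2.8944*sin(n)^4 - 16.5552*sin(n)^3 + 31.1032*sin(n)^2 + 11.7648*sin(n) + 14.9769)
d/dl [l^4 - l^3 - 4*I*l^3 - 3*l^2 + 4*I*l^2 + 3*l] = 4*l^3 + l^2*(-3 - 12*I) + l*(-6 + 8*I) + 3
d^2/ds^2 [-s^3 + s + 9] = -6*s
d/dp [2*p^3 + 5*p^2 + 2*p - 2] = 6*p^2 + 10*p + 2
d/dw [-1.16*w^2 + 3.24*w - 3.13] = 3.24 - 2.32*w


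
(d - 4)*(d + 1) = d^2 - 3*d - 4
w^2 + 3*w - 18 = (w - 3)*(w + 6)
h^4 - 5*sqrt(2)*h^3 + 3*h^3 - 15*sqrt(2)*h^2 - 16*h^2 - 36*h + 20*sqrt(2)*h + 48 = (h - 1)*(h + 4)*(h - 6*sqrt(2))*(h + sqrt(2))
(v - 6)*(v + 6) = v^2 - 36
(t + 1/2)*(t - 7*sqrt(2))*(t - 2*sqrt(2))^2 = t^4 - 11*sqrt(2)*t^3 + t^3/2 - 11*sqrt(2)*t^2/2 + 64*t^2 - 56*sqrt(2)*t + 32*t - 28*sqrt(2)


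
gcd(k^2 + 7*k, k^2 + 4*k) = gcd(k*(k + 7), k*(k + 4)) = k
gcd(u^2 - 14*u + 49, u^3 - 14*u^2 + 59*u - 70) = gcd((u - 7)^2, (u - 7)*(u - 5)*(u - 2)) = u - 7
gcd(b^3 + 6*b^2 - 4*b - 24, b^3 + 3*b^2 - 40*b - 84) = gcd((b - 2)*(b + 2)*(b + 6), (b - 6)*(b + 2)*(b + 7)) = b + 2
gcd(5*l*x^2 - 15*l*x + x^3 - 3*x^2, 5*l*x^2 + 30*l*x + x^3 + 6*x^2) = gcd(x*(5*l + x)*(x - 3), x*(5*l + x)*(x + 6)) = 5*l*x + x^2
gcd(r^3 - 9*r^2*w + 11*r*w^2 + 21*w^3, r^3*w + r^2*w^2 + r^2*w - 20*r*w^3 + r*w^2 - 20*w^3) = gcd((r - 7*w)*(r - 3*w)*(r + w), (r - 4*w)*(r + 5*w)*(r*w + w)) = 1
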